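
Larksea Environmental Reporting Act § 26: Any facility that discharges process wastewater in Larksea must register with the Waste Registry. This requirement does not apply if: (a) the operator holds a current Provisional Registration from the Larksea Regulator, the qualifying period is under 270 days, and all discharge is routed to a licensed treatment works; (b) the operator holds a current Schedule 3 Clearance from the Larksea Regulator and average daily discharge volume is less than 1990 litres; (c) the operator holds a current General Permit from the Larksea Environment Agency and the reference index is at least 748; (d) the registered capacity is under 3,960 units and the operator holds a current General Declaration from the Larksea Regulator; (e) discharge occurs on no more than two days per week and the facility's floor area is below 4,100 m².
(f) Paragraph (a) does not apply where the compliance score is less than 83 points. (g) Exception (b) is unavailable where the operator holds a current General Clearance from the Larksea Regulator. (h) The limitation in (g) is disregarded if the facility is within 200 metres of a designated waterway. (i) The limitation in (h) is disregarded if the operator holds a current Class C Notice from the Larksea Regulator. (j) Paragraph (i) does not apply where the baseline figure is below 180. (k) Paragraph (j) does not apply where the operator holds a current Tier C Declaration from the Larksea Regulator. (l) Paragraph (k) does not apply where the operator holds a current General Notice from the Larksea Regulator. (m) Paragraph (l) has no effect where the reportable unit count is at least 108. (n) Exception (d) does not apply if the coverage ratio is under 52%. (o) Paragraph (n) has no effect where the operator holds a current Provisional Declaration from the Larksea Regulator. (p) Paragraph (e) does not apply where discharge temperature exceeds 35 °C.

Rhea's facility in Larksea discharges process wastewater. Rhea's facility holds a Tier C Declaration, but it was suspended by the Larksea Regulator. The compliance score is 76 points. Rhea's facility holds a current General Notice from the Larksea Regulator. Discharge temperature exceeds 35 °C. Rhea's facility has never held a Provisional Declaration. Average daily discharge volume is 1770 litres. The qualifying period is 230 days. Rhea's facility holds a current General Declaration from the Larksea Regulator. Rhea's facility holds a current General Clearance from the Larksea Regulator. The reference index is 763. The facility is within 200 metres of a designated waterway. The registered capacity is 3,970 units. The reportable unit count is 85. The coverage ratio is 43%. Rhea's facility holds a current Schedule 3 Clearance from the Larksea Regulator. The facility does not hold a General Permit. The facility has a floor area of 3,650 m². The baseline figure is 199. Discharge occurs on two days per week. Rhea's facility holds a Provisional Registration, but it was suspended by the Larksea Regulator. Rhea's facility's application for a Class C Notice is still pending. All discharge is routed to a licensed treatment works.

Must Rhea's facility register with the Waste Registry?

Exception (a) requires that the operator holds a current Provisional Registration from the Larksea Regulator; but the Provisional Registration is not current, so (a) is unavailable.
Exception (b)'s conditions are all satisfied: a current Schedule 3 Clearance is held; average daily discharge volume is 1770 litres, less than the 1990 litres limit. As to paragraphs (g)–(m): (g) would limit (b) — a current General Clearance is held — but (h) sets (g) aside: (h) operates — the facility is within 200 m of a designated waterway. (i) is not engaged (there is no Class C Notice in force), so (h) stands. So (b) applies.
Exception (c) does not apply: no General Permit is held.
Exception (d) fails — the registered capacity is 3,970 units, not under 3,960 units.
Exception (e)'s conditions are all satisfied: discharge occurs on no more than two days per week; the facility's floor area is 3,650 m², below the 4,100 m² limit. However, paragraph (p) must be considered: (p) applies — discharge temperature exceeds 35 °C. So (e) is unavailable.

No — exception (b) applies; Rhea's facility is not required to register with the Waste Registry.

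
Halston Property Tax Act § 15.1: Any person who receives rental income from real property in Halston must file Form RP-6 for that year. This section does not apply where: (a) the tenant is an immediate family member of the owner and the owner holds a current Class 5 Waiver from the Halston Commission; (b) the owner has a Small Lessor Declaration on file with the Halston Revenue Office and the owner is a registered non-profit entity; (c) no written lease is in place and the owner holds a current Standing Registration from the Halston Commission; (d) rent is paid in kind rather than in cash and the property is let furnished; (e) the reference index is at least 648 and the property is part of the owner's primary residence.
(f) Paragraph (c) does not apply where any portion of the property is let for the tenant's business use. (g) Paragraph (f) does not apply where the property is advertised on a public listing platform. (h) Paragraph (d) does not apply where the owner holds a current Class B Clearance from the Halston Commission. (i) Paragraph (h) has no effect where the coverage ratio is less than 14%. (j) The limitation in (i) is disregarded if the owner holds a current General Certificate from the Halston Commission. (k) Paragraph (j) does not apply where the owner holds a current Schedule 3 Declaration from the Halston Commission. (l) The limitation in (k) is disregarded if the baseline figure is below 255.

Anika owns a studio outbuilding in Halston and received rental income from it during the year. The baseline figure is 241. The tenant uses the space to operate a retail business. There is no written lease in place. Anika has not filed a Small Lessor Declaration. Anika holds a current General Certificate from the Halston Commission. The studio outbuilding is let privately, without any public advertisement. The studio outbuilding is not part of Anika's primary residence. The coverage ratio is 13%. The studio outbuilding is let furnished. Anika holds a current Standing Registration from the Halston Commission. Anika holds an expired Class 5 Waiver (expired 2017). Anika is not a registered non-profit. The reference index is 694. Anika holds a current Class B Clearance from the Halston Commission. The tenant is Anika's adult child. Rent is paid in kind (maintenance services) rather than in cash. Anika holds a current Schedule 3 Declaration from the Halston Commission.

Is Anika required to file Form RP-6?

Exception (a) requires that the owner holds a current Class 5 Waiver from the Halston Commission; but there is no Class 5 Waiver in force, so (a) is unavailable.
Exception (b) does not apply: no Small Lessor Declaration is on file.
All of (c)'s requirements are met (there is no written lease; a current Standing Registration is held). But: (f) is triggered — the space is let for business use. (g) is not engaged (the property is let privately without advertisement), so (f) stands. So (c) is unavailable.
Exception (d) is satisfied on its face — rent is paid in kind; the property is let furnished. But applying paragraphs (h)–(l): (h) operates — a current Class B Clearance is held. (i) operates (the coverage ratio is 13%, less than the 14% limit), but is itself disapplied by (j): (j) operates — a current General Certificate is held. (k) would limit (j) — a current Schedule 3 Declaration is held — but (l) sets (k) aside: (l) operates — the baseline figure is 241, below the 255 limit. (d) is therefore removed.
Exception (e) requires that the property is part of the owner's primary residence; but the studio outbuilding is not part of the primary residence, so (e) is unavailable.
Every exception is unavailable, so the rule governs.

Yes — Anika must file Form RP-6.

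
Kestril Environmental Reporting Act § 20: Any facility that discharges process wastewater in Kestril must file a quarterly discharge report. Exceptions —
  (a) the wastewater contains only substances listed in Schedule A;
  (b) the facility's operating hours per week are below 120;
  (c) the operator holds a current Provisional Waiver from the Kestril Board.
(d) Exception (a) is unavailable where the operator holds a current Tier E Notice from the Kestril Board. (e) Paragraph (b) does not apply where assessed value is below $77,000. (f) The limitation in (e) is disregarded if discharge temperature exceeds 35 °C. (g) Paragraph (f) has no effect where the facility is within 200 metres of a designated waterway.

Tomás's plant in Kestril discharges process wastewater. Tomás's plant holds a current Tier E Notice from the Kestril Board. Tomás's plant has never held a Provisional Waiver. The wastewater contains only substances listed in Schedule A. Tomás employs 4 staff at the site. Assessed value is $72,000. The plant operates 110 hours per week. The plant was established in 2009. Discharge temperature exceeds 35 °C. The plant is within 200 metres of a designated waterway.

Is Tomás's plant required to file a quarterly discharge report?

Exception (a): the wastewater is Schedule-A-only — every condition holds. But applying paragraph (d): (d) applies — a current Tier E Notice is held. So (a) is unavailable.
All of (b)'s requirements are met (the facility's operating hours per week are 110, below the 120 limit). But applying paragraphs (e)–(g): (e) operates against (b): assessed value is $72,000, below the $77,000 limit. (f) applies (discharge temperature exceeds 35 °C), but is overridden by (g): (g) is triggered — the plant is within 200 m of a designated waterway. (b) is therefore removed.
Exception (c) requires that the operator holds a current Provisional Waiver from the Kestril Board; but the Provisional Waiver is not current, so (c) is unavailable.
Every exception is unavailable, so the rule governs.

Yes — Tomás's plant must file a quarterly discharge report.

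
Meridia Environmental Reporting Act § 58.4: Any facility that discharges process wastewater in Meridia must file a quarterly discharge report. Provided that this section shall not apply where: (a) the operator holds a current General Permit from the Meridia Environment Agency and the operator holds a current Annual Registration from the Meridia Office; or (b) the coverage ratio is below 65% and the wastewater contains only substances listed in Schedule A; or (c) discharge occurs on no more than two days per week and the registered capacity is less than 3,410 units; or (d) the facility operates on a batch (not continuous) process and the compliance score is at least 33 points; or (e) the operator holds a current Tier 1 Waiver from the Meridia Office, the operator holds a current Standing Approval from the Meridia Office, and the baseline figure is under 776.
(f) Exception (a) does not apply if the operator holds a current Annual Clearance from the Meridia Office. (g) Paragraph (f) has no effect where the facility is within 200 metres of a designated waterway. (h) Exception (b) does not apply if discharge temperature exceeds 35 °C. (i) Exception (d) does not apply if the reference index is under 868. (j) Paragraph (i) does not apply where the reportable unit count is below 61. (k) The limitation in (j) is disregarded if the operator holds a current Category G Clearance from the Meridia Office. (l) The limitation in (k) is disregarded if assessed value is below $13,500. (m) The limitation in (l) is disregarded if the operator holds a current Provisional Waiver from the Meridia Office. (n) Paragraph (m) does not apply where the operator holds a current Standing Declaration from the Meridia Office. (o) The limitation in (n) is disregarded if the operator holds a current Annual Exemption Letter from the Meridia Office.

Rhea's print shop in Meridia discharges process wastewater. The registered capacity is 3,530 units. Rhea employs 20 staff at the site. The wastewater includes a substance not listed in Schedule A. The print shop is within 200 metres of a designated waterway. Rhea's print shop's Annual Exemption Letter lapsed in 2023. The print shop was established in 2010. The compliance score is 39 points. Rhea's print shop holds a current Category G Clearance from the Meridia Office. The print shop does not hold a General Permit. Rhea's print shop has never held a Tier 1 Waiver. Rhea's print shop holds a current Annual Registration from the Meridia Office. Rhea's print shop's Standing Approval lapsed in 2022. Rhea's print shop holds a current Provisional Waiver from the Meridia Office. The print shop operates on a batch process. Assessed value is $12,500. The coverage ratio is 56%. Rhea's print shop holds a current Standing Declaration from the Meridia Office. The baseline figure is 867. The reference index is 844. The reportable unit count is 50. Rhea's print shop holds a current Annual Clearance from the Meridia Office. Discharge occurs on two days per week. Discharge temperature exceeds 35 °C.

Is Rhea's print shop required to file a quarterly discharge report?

Exception (a) does not apply: no General Permit is held.
Exception (b) fails — the wastewater includes a non-Schedule-A substance.
Exception (c) does not apply: the registered capacity is 3,530 units, not less than 3,410 units.
Exception (d)'s conditions are all satisfied: the facility operates on a batch process; the compliance score is 39 points, meeting the 33 points threshold. As to paragraphs (i)–(o): (i) applies (the reference index is 844, under the 868 limit), but is displaced by (j): (j) operates against (i): the reportable unit count is 50, below the 61 limit. (k) is engaged (a current Category G Clearance is held), but is overridden by (l): (l) operates against (k): assessed value is $12,500, below the $13,500 limit. (m) would limit (l) — a current Provisional Waiver is held — but (n) sets (m) aside: (n) operates against (m): a current Standing Declaration is held. (o) is not engaged (no current Annual Exemption Letter is held), so (n) stands. (d) remains available.
Exception (e) requires that the operator holds a current Tier 1 Waiver from the Meridia Office; but the Tier 1 Waiver is not current, so (e) is unavailable.

No — exception (d) applies; Rhea's print shop is not required to file a quarterly discharge report.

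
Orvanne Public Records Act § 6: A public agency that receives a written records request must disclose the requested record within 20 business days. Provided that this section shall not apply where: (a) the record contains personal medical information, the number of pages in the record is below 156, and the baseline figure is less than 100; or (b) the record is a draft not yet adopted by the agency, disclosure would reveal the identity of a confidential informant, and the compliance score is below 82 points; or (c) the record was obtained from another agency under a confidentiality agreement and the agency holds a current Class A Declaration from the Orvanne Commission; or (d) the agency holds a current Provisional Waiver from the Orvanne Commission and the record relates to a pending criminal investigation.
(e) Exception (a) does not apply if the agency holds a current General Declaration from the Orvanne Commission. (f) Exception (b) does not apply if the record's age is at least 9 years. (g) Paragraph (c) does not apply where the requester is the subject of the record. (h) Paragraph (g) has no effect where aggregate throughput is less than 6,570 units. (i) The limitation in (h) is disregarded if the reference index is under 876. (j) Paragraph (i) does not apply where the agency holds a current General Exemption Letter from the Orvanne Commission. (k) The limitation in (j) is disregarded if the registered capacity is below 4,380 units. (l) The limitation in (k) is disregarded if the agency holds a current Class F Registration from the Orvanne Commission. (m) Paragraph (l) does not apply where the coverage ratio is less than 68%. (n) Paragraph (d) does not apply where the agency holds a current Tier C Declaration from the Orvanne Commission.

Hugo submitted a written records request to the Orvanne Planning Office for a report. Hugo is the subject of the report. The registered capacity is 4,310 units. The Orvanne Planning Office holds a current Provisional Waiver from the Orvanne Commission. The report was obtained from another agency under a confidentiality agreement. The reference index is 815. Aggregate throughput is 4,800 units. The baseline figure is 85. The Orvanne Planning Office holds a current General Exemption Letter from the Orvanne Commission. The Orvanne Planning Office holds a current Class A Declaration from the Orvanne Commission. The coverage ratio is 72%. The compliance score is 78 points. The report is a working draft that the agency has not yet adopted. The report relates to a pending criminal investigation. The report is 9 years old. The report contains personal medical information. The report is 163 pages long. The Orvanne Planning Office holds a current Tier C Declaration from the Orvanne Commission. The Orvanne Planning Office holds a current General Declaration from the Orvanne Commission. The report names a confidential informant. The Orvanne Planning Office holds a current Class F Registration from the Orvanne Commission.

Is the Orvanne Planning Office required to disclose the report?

No — exception (c) applies; the Orvanne Planning Office is not required to disclose the report.

Exception (a) does not apply: the number of pages in the record is 163, not below 156.
Exception (b): the report is an unadopted draft; the report names a confidential informant; the compliance score is 78 points, below the 82 points limit — every condition holds. Turning to paragraph (f): (f) applies — the record's age is 9 years, meeting the 9 years threshold. (b) is therefore removed.
Exception (c): the report was obtained under a confidentiality agreement; a current Class A Declaration is held — every condition holds. Applying paragraphs (g)–(m): (g) would limit (c) — Hugo is the subject of the report — but (h) sets (g) aside: (h) is engaged — aggregate throughput is 4,800 units, less than the 6,570 units limit. (i) would limit (h) — the reference index is 815, under the 876 limit — but (j) sets (i) aside: (j) is engaged — a current General Exemption Letter is held. (k) would limit (j) — the registered capacity is 4,310 units, below the 4,380 units limit — but (l) sets (k) aside: (l) operates against (k): a current Class F Registration is held. (m) is not triggered (the coverage ratio is 72%, not less than 68%), so (l) stands. (c) remains available.
All of (d)'s requirements are met (a current Provisional Waiver is held; the report relates to a pending investigation). However, paragraph (n) must be considered: (n) applies — a current Tier C Declaration is held. (d) is therefore removed.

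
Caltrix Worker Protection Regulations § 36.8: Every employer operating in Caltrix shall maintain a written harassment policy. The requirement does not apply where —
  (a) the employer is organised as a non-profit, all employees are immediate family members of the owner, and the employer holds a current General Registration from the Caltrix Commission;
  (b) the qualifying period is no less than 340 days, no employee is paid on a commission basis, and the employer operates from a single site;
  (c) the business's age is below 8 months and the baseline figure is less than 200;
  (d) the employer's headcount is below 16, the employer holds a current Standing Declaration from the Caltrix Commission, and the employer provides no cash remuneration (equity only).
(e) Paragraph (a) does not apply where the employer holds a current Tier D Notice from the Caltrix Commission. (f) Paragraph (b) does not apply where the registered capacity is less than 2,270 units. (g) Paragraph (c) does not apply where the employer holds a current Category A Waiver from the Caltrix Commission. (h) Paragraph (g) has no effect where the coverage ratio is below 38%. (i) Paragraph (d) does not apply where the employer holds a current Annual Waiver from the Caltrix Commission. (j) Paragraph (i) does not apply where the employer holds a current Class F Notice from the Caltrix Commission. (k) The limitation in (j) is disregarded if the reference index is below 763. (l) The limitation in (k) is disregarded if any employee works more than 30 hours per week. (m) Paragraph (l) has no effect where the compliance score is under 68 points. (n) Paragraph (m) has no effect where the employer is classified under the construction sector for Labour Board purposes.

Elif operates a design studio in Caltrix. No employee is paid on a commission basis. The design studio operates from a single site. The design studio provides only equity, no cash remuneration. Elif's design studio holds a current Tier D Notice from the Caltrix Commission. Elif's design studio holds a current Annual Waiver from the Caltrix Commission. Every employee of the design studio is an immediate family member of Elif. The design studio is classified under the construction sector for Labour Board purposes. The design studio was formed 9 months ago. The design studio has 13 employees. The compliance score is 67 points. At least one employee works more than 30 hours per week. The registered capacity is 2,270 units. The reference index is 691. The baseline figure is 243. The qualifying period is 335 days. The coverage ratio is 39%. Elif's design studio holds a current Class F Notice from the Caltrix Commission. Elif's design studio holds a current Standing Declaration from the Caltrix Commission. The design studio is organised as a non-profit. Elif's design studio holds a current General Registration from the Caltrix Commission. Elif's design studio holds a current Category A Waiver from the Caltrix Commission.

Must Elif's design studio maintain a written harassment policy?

No — exception (d) applies; Elif's design studio is not required to maintain a written harassment policy.

Exception (a) is satisfied on its face — the employer is a non-profit; every employee is an immediate family member; a current General Registration is held. Turning to paragraph (e): (e) operates against (a): a current Tier D Notice is held. Exception (a) does not apply.
Exception (b) fails — the qualifying period is 335 days, short of 340 days.
Exception (c) fails — the business's age is 9 months, not below 8 months.
Exception (d): the employer's headcount is 13, below the 16 limit; a current Standing Declaration is held; remuneration is equity-only — every condition holds. Under paragraphs (i)–(n): (i) would limit (d) — a current Annual Waiver is held — but (j) sets (i) aside: (j) is triggered — a current Class F Notice is held. (k) applies (the reference index is 691, below the 763 limit), but is displaced by (l): (l) operates against (k): at least one employee exceeds 30 hours/week. (m) is engaged (the compliance score is 67 points, under the 68 points limit), but is overridden by (n): (n) is triggered — the design studio is classified under the construction sector. (d) remains available.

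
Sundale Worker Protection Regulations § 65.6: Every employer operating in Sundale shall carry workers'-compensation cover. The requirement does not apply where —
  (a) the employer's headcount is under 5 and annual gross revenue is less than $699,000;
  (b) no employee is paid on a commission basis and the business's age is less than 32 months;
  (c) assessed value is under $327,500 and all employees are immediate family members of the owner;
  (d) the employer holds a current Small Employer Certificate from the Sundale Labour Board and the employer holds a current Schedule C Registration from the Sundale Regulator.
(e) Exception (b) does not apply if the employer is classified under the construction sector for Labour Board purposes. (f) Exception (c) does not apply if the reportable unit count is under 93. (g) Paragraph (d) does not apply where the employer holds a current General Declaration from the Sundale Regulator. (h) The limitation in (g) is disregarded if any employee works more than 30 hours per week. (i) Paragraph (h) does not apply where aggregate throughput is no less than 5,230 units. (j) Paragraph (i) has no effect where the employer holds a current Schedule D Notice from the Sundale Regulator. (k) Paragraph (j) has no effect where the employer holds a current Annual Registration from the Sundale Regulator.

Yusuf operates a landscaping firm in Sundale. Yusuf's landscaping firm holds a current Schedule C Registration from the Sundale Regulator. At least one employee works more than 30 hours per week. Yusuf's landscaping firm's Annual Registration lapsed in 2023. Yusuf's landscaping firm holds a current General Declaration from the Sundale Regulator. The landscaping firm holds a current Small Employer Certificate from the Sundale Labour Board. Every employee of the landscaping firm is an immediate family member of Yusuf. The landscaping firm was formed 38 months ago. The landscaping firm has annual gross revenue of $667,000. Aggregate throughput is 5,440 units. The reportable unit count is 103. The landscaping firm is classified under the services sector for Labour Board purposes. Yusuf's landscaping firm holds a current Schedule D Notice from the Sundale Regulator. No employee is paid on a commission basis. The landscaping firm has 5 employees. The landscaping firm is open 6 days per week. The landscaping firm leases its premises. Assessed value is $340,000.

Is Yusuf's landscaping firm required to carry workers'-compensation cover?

No — exception (d) applies; Yusuf's landscaping firm is not required to carry workers'-compensation cover.

Exception (a) requires that the employer's headcount is under 5; but the employer's headcount is 5, not under 5, so (a) is unavailable.
Exception (b) fails — the business's age is 38 months, not less than 32 months.
Exception (c) does not apply: assessed value is $340,000, not under $327,500.
Exception (d) is satisfied on its face — a current Small Employer Certificate is held; a current Schedule C Registration is held. Considering the limiting provisions: (g) operates (a current General Declaration is held), but is set aside by (h): (h) operates against (g): at least one employee exceeds 30 hours/week. (i) is engaged (aggregate throughput is 5,440 units, meeting the 5,230 units threshold), but is itself disapplied by (j): (j) is triggered — a current Schedule D Notice is held. (k) does not operate here (there is no Annual Registration in force), so (j) stands. So (d) applies.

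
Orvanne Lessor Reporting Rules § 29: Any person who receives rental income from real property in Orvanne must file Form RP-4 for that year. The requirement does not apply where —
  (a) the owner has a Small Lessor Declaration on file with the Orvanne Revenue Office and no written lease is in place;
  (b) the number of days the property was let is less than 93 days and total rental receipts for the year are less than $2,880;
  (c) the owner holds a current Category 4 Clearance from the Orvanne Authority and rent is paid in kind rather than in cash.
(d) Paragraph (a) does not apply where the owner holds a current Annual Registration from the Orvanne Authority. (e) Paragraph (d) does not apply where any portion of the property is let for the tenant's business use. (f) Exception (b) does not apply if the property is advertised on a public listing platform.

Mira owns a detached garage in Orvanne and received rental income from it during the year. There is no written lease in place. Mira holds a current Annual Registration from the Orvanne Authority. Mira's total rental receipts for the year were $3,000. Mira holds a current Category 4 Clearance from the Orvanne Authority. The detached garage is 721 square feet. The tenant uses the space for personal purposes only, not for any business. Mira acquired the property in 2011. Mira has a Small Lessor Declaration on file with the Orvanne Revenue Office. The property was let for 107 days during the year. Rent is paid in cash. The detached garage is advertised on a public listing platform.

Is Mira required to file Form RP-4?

Yes — Mira must file Form RP-4.

Exception (a) is satisfied on its face — a Small Lessor Declaration is on file; there is no written lease. But applying paragraphs (d)–(e): (d) operates against (a): a current Annual Registration is held. (e) is not triggered (the space is used for personal purposes only), so (d) stands. So (a) is unavailable.
Exception (b) requires that the number of days the property was let is less than 93 days; but the number of days the property was let is 107 days, not less than 93 days, so (b) is unavailable.
Exception (c) requires that rent is paid in kind rather than in cash; but rent is paid in cash, so (c) is unavailable.
Every exception is unavailable, so the rule governs.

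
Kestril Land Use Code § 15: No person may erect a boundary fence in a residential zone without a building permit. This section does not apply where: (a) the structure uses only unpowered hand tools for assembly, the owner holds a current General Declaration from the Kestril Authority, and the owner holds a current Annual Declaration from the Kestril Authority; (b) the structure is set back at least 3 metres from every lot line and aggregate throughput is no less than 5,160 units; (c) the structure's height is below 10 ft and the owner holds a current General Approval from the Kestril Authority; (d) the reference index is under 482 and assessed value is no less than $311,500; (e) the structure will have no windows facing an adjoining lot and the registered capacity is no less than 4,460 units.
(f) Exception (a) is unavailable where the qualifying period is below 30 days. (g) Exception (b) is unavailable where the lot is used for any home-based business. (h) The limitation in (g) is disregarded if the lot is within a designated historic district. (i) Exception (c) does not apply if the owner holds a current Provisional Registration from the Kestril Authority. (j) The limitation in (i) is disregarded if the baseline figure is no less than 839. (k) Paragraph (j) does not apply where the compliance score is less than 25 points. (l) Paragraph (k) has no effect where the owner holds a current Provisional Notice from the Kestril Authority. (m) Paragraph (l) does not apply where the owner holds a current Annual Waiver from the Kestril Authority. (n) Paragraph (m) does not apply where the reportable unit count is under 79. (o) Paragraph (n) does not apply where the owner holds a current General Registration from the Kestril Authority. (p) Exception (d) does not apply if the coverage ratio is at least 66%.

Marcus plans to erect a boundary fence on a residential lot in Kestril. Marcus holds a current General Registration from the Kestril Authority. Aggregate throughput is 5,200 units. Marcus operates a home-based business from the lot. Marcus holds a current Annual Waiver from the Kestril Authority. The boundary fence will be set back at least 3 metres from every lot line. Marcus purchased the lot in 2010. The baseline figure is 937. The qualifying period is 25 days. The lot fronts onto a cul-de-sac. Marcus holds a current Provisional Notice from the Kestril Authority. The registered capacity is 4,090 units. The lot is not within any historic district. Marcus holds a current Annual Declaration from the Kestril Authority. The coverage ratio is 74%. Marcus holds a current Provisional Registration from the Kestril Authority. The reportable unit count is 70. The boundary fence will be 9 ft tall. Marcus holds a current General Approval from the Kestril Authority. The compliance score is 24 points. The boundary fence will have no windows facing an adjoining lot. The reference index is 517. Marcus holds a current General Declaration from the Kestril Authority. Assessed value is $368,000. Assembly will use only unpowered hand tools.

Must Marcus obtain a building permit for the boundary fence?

Exception (a) is satisfied on its face — assembly uses only hand tools; a current General Declaration is held; a current Annual Declaration is held. Turning to paragraph (f): (f) operates — the qualifying period is 25 days, below the 30 days limit. (a) is therefore removed.
Exception (b) is satisfied on its face — the setback is at least 3 m on every side; aggregate throughput is 5,200 units, meeting the 5,160 units threshold. But applying paragraphs (g)–(h): (g) operates against (b): a home-based business operates on the lot. (h) is not triggered (the lot is not in a historic district), so (g) stands. (b) is therefore removed.
Exception (c)'s conditions are all satisfied: the structure's height is 9 ft, below the 10 ft limit; a current General Approval is held. But: (i) applies — a current Provisional Registration is held. (j) is triggered (the baseline figure is 937, meeting the 839 threshold), but is overridden by (k): (k) operates — the compliance score is 24 points, less than the 25 points limit. (l) is triggered (a current Provisional Notice is held), but yields to (m): (m) operates against (l): a current Annual Waiver is held. (n) is triggered (the reportable unit count is 70, under the 79 limit), but is itself disapplied by (o): (o) is engaged — a current General Registration is held. (c) is therefore removed.
Exception (d) fails — the reference index is 517, not under 482.
Exception (e) requires that the registered capacity is no less than 4,460 units; but the registered capacity is 4,090 units, short of 4,460 units, so (e) is unavailable.
No exception displaces § 15.

Yes — Marcus must obtain a building permit.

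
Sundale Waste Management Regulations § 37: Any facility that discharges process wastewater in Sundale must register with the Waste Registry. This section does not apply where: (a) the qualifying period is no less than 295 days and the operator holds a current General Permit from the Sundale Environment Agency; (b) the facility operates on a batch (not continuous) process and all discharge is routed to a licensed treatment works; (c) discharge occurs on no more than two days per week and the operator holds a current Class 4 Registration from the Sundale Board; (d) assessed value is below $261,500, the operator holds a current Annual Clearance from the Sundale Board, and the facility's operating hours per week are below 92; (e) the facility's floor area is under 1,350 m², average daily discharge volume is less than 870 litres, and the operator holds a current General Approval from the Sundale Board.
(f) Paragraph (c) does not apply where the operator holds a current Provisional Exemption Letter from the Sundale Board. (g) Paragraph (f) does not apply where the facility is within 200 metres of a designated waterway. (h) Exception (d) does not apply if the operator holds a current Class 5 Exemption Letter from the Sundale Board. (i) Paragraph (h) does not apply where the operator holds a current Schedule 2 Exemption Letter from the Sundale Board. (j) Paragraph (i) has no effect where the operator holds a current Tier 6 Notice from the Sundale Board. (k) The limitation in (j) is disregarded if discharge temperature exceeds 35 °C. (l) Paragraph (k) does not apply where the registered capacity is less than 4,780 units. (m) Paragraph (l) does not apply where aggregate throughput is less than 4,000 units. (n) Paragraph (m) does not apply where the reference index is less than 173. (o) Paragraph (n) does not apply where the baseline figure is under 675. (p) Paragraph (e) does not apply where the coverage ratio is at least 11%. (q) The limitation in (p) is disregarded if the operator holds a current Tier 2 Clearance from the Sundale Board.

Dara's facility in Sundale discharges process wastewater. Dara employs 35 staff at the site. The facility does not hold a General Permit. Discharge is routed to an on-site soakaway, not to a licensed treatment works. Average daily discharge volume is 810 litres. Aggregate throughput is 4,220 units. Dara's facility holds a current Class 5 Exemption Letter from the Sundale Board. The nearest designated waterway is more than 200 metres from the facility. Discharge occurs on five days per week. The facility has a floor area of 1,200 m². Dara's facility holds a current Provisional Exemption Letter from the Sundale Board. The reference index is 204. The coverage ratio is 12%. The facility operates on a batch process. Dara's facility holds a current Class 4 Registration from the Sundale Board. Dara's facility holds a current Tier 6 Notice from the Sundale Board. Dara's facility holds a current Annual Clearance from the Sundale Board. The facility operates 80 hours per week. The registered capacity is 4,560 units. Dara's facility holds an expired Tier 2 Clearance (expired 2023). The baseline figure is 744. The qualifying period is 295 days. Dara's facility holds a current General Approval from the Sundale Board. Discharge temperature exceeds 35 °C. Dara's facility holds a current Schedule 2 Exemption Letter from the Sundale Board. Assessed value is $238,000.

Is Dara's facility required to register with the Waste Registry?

Yes — Dara's facility must register with the Waste Registry.

Exception (a) does not apply: no General Permit is held.
Exception (b) fails — discharge is not routed to a licensed treatment works.
Exception (c) does not apply: discharge occurs on five days per week.
All of (d)'s requirements are met (assessed value is $238,000, below the $261,500 limit; a current Annual Clearance is held; the facility's operating hours per week are 80, below the 92 limit). However, paragraphs (h)–(o) must be considered: (h) is triggered — a current Class 5 Exemption Letter is held. (i) is engaged (a current Schedule 2 Exemption Letter is held), but is itself disapplied by (j): (j) operates against (i): a current Tier 6 Notice is held. (k) operates (discharge temperature exceeds 35 °C), but is itself disapplied by (l): (l) operates against (k): the registered capacity is 4,560 units, less than the 4,780 units limit. (m) is not triggered (aggregate throughput is 4,220 units, not less than 4,000 units), so (l) stands. So (d) is unavailable.
All of (e)'s requirements are met (the facility's floor area is 1,200 m², under the 1,350 m² limit; average daily discharge volume is 810 litres, less than the 870 litres limit; a current General Approval is held). Turning to paragraphs (p)–(q): (p) operates — the coverage ratio is 12%, meeting the 11% threshold. (q) is not engaged (no current Tier 2 Clearance is held), so (p) stands. So (e) is unavailable.
None of the exceptions is available; § 37 applies in full.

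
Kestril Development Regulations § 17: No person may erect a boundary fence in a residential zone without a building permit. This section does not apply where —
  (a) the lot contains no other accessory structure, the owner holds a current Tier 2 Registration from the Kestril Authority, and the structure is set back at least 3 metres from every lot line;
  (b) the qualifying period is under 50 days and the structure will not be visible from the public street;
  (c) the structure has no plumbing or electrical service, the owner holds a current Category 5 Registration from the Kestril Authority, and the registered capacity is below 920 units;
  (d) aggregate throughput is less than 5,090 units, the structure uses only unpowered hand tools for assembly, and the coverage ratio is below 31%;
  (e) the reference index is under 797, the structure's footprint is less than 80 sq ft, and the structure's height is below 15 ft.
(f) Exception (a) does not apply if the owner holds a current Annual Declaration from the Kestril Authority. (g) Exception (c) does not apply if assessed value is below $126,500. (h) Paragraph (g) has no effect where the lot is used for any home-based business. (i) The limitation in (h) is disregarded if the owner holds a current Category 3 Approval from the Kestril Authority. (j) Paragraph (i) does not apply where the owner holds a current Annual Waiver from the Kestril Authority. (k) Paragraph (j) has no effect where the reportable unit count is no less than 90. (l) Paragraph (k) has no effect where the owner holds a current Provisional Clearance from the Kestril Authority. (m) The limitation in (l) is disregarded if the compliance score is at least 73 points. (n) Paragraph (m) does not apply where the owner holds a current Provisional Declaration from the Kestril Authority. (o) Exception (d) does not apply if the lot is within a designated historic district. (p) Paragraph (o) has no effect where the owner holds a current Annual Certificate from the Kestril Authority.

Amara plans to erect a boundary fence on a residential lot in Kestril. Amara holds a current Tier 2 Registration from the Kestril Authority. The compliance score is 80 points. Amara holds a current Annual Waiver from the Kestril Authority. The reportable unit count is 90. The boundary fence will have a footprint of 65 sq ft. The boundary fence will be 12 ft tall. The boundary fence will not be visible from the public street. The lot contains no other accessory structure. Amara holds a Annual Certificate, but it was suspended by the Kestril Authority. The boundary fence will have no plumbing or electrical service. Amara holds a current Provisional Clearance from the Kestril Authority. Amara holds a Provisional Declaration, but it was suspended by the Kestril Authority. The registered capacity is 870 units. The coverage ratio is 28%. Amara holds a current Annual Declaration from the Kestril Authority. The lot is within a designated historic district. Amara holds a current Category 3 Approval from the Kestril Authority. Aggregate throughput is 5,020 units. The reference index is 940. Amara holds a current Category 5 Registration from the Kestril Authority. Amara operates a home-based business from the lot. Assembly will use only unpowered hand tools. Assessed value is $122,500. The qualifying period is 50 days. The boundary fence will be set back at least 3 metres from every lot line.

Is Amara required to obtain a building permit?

Yes — Amara must obtain a building permit.

Exception (a): the lot has no other accessory structure; a current Tier 2 Registration is held; the setback is at least 3 m on every side — every condition holds. Turning to paragraph (f): (f) operates against (a): a current Annual Declaration is held. (a) is therefore removed.
Exception (b) does not apply: the qualifying period is 50 days, not under 50 days.
All of (c)'s requirements are met (there is no plumbing or electrical service; a current Category 5 Registration is held; the registered capacity is 870 units, below the 920 units limit). Turning to paragraphs (g)–(n): (g) operates — assessed value is $122,500, below the $126,500 limit. (h) would limit (g) — a home-based business operates on the lot — but (i) sets (h) aside: (i) operates against (h): a current Category 3 Approval is held. (j) would limit (i) — a current Annual Waiver is held — but (k) sets (j) aside: (k) operates against (j): the reportable unit count is 90, meeting the 90 threshold. (l) would limit (k) — a current Provisional Clearance is held — but (m) sets (l) aside: (m) operates against (l): the compliance score is 80 points, meeting the 73 points threshold. (n) is not engaged (the Provisional Declaration is not current), so (m) stands. So (c) is unavailable.
Exception (d)'s conditions are all satisfied: aggregate throughput is 5,020 units, less than the 5,090 units limit; assembly uses only hand tools; the coverage ratio is 28%, below the 31% limit. But: (o) is engaged — the lot is in a historic district. (p), which would lift (o), is not triggered — there is no Annual Certificate in force. So (d) is unavailable.
Exception (e) does not apply: the reference index is 940, not under 797.
No exception applies. The general rule governs.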